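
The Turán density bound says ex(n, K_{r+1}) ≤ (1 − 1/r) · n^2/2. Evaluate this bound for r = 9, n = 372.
Turán density bound = (8/9) · 372^2/2 = 61504

Turán's theorem: ex(n, K_{r+1}) is achieved by the complete r-partite Turán graph T(n, r) with parts as balanced as possible, and is at most (1 − 1/r) · n^2/2. For r = 9, n = 372: the density bound is (8/9) · 138384/2 = 61504. The integer-valued extremum is e(T(372, 9)) = 61503, which is strictly less than the density bound 61504 since 9 ∤ 372 (the parts of T(372, 9) cannot all be equal).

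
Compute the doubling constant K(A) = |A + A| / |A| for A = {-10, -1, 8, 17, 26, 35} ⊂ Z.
K = |A + A| / |A| = 11/6

Enumerate A + A = {a + b : a, b ∈ A}. With |A| = 6, there are |A|^2 = 36 ordered sum pairs; collecting distinct values, A + A = {-20, -11, -2, 7, 16, 25, 34, 43, 52, 61, 70}, so |A + A| = 11. Thus K = 11/6. Here |A + A| = 2|A| − 1 = 11, the minimum possible — so K = 11/6 is minimal, which holds iff A is an arithmetic progression.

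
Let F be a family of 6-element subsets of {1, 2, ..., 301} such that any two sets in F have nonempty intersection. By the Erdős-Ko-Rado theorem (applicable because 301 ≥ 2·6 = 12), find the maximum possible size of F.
max |F| = C(300, 5) = 19582837560

Erdős-Ko-Rado (1961): when n ≥ 2k, max |F| = C(n−1, k−1). The bound is attained by the star {A : i ∈ A} for any fixed i ∈ [n]. Here C(301−1, 6−1) = C(300, 5) = 19582837560.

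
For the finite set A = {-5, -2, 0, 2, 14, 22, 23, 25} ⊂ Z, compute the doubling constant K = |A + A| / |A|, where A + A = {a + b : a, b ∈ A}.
K = |A + A| / |A| = 32/8 = 4

Enumerate A + A = {a + b : a, b ∈ A}. With |A| = 8, there are |A|^2 = 64 ordered sum pairs; collecting distinct values, A + A = {-10, -7, -5, -4, -3, -2, 0, 2, 4, 9, 12, 14, 16, 17, 18, 20, 21, 22, 23, 24, 25, 27, 28, 36, 37, 39, 44, 45, 46, 47, 48, 50}, so |A + A| = 32. Thus K = 32/8 = 4. For comparison, the minimum possible |A + A| over all 8-element sets is 2·8 − 1 = 15 (so min K = 15/8), attained only by arithmetic progressions.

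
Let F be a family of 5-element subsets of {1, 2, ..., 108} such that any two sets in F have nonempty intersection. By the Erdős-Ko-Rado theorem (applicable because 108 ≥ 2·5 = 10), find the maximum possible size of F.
max |F| = C(107, 4) = 5160610

Erdős-Ko-Rado (1961): when n ≥ 2k, max |F| = C(n−1, k−1). The bound is attained by the star {A : i ∈ A} for any fixed i ∈ [n]. Here C(108−1, 5−1) = C(107, 4) = 5160610.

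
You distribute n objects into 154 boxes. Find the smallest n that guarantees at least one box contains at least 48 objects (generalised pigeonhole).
n = (48 − 1)·154 + 1 = 7239

By the generalised pigeonhole principle, to guarantee some box contains ≥ r objects we need more than (r − 1) · k objects total. Threshold: n = (r − 1) · k + 1. With r = 48 and k = 154: n = 47 · 154 + 1 = 7238 + 1 = 7239. For n = 7238 = 47 · 154, we can put exactly 47 objects in every box, avoiding 48 in any single one — so 7239 is tight.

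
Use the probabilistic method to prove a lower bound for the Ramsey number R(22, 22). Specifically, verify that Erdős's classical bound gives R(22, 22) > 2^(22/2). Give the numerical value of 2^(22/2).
2^(22/2) = 2048; so R(22, 22) > 2048

Colour each edge of K_n uniformly at random with red/blue. The expected number of monochromatic K_22 is C(n, 22) · 2 · 2^(−C(22,2)). If C(n, 22) · 2^(1 − C(22,2)) < 1, then with positive probability no monochromatic K_22 exists, so R(22, 22) > n. The standard estimate C(n, 22) ≤ n^22/22! shows this inequality holds whenever n ≤ 2^(22/2) (since 22! · 2^(C(22,2) − 1) > 2^(22^2/2) ≥ n^22). Hence R(22, 22) > 2^(22/2) = 2048.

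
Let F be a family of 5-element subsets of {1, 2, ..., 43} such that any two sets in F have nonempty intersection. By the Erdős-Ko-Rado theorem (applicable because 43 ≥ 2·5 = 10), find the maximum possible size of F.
max |F| = C(42, 4) = 111930

The Erdős-Ko-Rado theorem states: for n ≥ 2k, an intersecting family of k-subsets of an n-element set has size at most C(n − 1, k − 1), with equality for 'star' families {A ⊆ [n] : |A| = k, i ∈ A} (fix an element i). For n = 43, k = 5: C(42, 4) = 111930.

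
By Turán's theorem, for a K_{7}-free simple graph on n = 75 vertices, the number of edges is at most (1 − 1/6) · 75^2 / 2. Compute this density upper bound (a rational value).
Turán density bound = (5/6) · 75^2/2 = 9375/4 ≈ 2343.75

Turán's theorem: ex(n, K_{r+1}) is achieved by the complete r-partite Turán graph T(n, r) with parts as balanced as possible, and is at most (1 − 1/r) · n^2/2. For r = 6, n = 75: the density bound is (5/6) · 5625/2 = 9375/4 ≈ 2343.75. The integer-valued extremum is e(T(75, 6)) = 2343, which is strictly less than the density bound 9375/4 since 6 ∤ 75 (the parts of T(75, 6) cannot all be equal).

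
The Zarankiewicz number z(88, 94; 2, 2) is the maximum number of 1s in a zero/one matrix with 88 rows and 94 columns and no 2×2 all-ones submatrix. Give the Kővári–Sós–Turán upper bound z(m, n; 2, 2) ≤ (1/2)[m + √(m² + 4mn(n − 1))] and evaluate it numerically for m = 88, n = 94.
z(88, 94; 2, 2) ≤ (1/2)[88 + √(88² + 4·88·94·93)] = (1/2)[88 + √3084928] = 922.1982

Kővári–Sós–Turán: let r_1, ..., r_88 be the row sums and z = Σ r_i the total number of 1s. Each pair of columns can share at most one row with both entries 1 (else a 2×2 all-ones block appears), so Σ_i C(r_i, 2) ≤ C(94, 2) = 4371. By convexity Σ_i C(r_i, 2) ≥ 88·C(z/88, 2) = z(z − 88)/(2·88), giving z² − 88z − 88·94·93 ≤ 0 and hence z ≤ (1/2)[88 + √(7744 + 4·769296)] = (1/2)[88 + √3084928] ≈ (1/2)(88 + 1756.3963) = 922.1982.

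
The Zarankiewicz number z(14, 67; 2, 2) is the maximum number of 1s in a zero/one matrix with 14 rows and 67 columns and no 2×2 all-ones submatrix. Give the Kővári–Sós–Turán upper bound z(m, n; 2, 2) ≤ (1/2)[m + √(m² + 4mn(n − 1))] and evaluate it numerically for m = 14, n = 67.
z(14, 67; 2, 2) ≤ (1/2)[14 + √(14² + 4·14·67·66)] = (1/2)[14 + √247828] = 255.9116

Kővári–Sós–Turán: let r_1, ..., r_14 be the row sums and z = Σ r_i the total number of 1s. Each pair of columns can share at most one row with both entries 1 (else a 2×2 all-ones block appears), so Σ_i C(r_i, 2) ≤ C(67, 2) = 2211. By convexity Σ_i C(r_i, 2) ≥ 14·C(z/14, 2) = z(z − 14)/(2·14), giving z² − 14z − 14·67·66 ≤ 0 and hence z ≤ (1/2)[14 + √(196 + 4·61908)] = (1/2)[14 + √247828] ≈ (1/2)(14 + 497.8233) = 255.9116.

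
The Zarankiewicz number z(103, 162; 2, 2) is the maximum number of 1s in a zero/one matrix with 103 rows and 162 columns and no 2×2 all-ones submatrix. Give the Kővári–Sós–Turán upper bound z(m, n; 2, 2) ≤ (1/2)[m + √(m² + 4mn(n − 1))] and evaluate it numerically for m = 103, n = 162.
z(103, 162; 2, 2) ≤ (1/2)[103 + √(103² + 4·103·162·161)] = (1/2)[103 + √10756393] = 1691.347

Kővári–Sós–Turán: let r_1, ..., r_103 be the row sums and z = Σ r_i the total number of 1s. Each pair of columns can share at most one row with both entries 1 (else a 2×2 all-ones block appears), so Σ_i C(r_i, 2) ≤ C(162, 2) = 13041. By convexity Σ_i C(r_i, 2) ≥ 103·C(z/103, 2) = z(z − 103)/(2·103), giving z² − 103z − 103·162·161 ≤ 0 and hence z ≤ (1/2)[103 + √(10609 + 4·2686446)] = (1/2)[103 + √10756393] ≈ (1/2)(103 + 3279.694) = 1691.347.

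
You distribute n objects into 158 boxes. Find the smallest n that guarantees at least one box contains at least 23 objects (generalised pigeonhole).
n = (23 − 1)·158 + 1 = 3477

By the generalised pigeonhole principle, to guarantee some box contains ≥ r objects we need more than (r − 1) · k objects total. Threshold: n = (r − 1) · k + 1. With r = 23 and k = 158: n = 22 · 158 + 1 = 3476 + 1 = 3477. For n = 3476 = 22 · 158, we can put exactly 22 objects in every box, avoiding 23 in any single one — so 3477 is tight.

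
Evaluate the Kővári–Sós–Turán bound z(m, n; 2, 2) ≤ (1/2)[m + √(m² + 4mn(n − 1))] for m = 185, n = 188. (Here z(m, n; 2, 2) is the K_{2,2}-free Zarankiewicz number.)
z(185, 188; 2, 2) ≤ (1/2)[185 + √(185² + 4·185·188·187)] = (1/2)[185 + √26049665] = 2644.4436

Kővári–Sós–Turán: let r_1, ..., r_185 be the row sums and z = Σ r_i the total number of 1s. Each pair of columns can share at most one row with both entries 1 (else a 2×2 all-ones block appears), so Σ_i C(r_i, 2) ≤ C(188, 2) = 17578. By convexity Σ_i C(r_i, 2) ≥ 185·C(z/185, 2) = z(z − 185)/(2·185), giving z² − 185z − 185·188·187 ≤ 0 and hence z ≤ (1/2)[185 + √(34225 + 4·6503860)] = (1/2)[185 + √26049665] ≈ (1/2)(185 + 5103.8872) = 2644.4436.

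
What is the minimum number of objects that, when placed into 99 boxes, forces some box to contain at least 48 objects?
n = (48 − 1)·99 + 1 = 4654

By the generalised pigeonhole principle, to guarantee some box contains ≥ r objects we need more than (r − 1) · k objects total. Threshold: n = (r − 1) · k + 1. With r = 48 and k = 99: n = 47 · 99 + 1 = 4653 + 1 = 4654. For n = 4653 = 47 · 99, we can put exactly 47 objects in every box, avoiding 48 in any single one — so 4654 is tight.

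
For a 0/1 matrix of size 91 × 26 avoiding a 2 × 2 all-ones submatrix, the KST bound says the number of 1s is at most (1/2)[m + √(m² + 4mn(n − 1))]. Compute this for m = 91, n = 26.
z(91, 26; 2, 2) ≤ (1/2)[91 + √(91² + 4·91·26·25)] = (1/2)[91 + √244881] = 292.9273

Kővári–Sós–Turán: let r_1, ..., r_91 be the row sums and z = Σ r_i the total number of 1s. Each pair of columns can share at most one row with both entries 1 (else a 2×2 all-ones block appears), so Σ_i C(r_i, 2) ≤ C(26, 2) = 325. By convexity Σ_i C(r_i, 2) ≥ 91·C(z/91, 2) = z(z − 91)/(2·91), giving z² − 91z − 91·26·25 ≤ 0 and hence z ≤ (1/2)[91 + √(8281 + 4·59150)] = (1/2)[91 + √244881] ≈ (1/2)(91 + 494.8545) = 292.9273.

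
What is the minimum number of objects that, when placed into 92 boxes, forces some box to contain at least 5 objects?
n = (5 − 1)·92 + 1 = 369

By the generalised pigeonhole principle, to guarantee some box contains ≥ r objects we need more than (r − 1) · k objects total. Threshold: n = (r − 1) · k + 1. With r = 5 and k = 92: n = 4 · 92 + 1 = 368 + 1 = 369. For n = 368 = 4 · 92, we can put exactly 4 objects in every box, avoiding 5 in any single one — so 369 is tight.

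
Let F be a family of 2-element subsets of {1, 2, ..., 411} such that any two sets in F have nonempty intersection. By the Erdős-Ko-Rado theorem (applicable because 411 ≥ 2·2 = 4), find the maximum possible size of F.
max |F| = C(410, 1) = 410

The Erdős-Ko-Rado theorem states: for n ≥ 2k, an intersecting family of k-subsets of an n-element set has size at most C(n − 1, k − 1), with equality for 'star' families {A ⊆ [n] : |A| = k, i ∈ A} (fix an element i). For n = 411, k = 2: C(410, 1) = 410.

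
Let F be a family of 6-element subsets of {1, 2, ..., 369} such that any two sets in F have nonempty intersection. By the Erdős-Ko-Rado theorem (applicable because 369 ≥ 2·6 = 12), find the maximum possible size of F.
max |F| = C(368, 5) = 54727797488

The Erdős-Ko-Rado theorem states: for n ≥ 2k, an intersecting family of k-subsets of an n-element set has size at most C(n − 1, k − 1), with equality for 'star' families {A ⊆ [n] : |A| = k, i ∈ A} (fix an element i). For n = 369, k = 6: C(368, 5) = 54727797488.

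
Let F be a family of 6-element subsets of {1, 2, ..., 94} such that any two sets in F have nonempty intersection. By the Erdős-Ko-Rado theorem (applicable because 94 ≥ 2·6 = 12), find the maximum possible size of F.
max |F| = C(93, 5) = 51971283

Erdős-Ko-Rado (1961): when n ≥ 2k, max |F| = C(n−1, k−1). The bound is attained by the star {A : i ∈ A} for any fixed i ∈ [n]. Here C(94−1, 6−1) = C(93, 5) = 51971283.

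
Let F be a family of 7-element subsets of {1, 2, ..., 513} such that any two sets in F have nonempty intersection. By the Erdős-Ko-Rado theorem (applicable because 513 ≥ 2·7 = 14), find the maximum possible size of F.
max |F| = C(512, 6) = 24295061050624

The Erdős-Ko-Rado theorem states: for n ≥ 2k, an intersecting family of k-subsets of an n-element set has size at most C(n − 1, k − 1), with equality for 'star' families {A ⊆ [n] : |A| = k, i ∈ A} (fix an element i). For n = 513, k = 7: C(512, 6) = 24295061050624.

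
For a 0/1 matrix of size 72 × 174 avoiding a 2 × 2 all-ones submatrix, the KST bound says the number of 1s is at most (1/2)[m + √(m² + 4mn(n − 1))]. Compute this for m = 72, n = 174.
z(72, 174; 2, 2) ≤ (1/2)[72 + √(72² + 4·72·174·173)] = (1/2)[72 + √8674560] = 1508.6303

Kővári–Sós–Turán: let r_1, ..., r_72 be the row sums and z = Σ r_i the total number of 1s. Each pair of columns can share at most one row with both entries 1 (else a 2×2 all-ones block appears), so Σ_i C(r_i, 2) ≤ C(174, 2) = 15051. By convexity Σ_i C(r_i, 2) ≥ 72·C(z/72, 2) = z(z − 72)/(2·72), giving z² − 72z − 72·174·173 ≤ 0 and hence z ≤ (1/2)[72 + √(5184 + 4·2167344)] = (1/2)[72 + √8674560] ≈ (1/2)(72 + 2945.2606) = 1508.6303.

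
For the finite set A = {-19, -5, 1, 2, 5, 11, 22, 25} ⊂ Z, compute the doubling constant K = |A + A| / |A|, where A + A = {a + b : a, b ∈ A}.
K = |A + A| / |A| = 32/8 = 4

Enumerate A + A = {a + b : a, b ∈ A}. With |A| = 8, there are |A|^2 = 64 ordered sum pairs; collecting distinct values, A + A = {-38, -24, -18, -17, -14, -10, -8, -4, -3, 0, 2, 3, 4, 6, 7, 10, 12, 13, 16, 17, 20, 22, 23, 24, 26, 27, 30, 33, 36, 44, 47, 50}, so |A + A| = 32. Thus K = 32/8 = 4. For comparison, the minimum possible |A + A| over all 8-element sets is 2·8 − 1 = 15 (so min K = 15/8), attained only by arithmetic progressions.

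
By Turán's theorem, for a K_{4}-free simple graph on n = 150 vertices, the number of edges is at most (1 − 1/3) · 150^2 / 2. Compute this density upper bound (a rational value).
Turán density bound = (2/3) · 150^2/2 = 7500

Turán's theorem: ex(n, K_{r+1}) is achieved by the complete r-partite Turán graph T(n, r) with parts as balanced as possible, and is at most (1 − 1/r) · n^2/2. For r = 3, n = 150: the density bound is (2/3) · 22500/2 = 7500. Since 3 ∣ 150, the Turán graph T(150, 3) has parts of equal size 50, and its edge count e(T(150, 3)) = 7500 attains the density bound exactly.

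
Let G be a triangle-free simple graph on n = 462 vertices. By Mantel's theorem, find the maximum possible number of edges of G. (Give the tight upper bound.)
ex(462, K_3) = ⌊462^2/4⌋ = 53361

Mantel (1907): a triangle-free graph on n vertices has at most ⌊n^2/4⌋ edges, with equality for the complete bipartite graph K_{⌊n/2⌋, ⌈n/2⌉}. For n = 462: ⌊462^2/4⌋ = ⌊213444/4⌋ = 53361. The extremal graph is K_{231, 231}, which has 231·231 = 53361 edges.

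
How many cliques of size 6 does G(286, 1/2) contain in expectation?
E[# K_6] = C(286, 6) · (1/2)^C(6, 2) = 721005537967 / 2^15 ≈ 22003342.833466

For each 6-subset S of vertices (there are C(286, 6) = 721005537967 such S), let X_S = 1 if S induces a K_6 (all C(6, 2) = 15 edges present). Then P(X_S = 1) = (1/2)^15 = 1/32768. By linearity of expectation, E[# K_6] = C(286, 6) · (1/2)^15 = 721005537967 / 32768 ≈ 22003342.833466.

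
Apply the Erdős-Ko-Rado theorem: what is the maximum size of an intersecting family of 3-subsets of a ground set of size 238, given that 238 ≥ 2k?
max |F| = C(237, 2) = 27966

Erdős-Ko-Rado (1961): when n ≥ 2k, max |F| = C(n−1, k−1). The bound is attained by the star {A : i ∈ A} for any fixed i ∈ [n]. Here C(238−1, 3−1) = C(237, 2) = 27966.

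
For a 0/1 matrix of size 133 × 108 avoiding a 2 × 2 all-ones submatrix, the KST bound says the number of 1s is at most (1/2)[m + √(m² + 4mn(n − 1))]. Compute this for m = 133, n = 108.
z(133, 108; 2, 2) ≤ (1/2)[133 + √(133² + 4·133·108·107)] = (1/2)[133 + √6165481] = 1308.0193

Kővári–Sós–Turán: let r_1, ..., r_133 be the row sums and z = Σ r_i the total number of 1s. Each pair of columns can share at most one row with both entries 1 (else a 2×2 all-ones block appears), so Σ_i C(r_i, 2) ≤ C(108, 2) = 5778. By convexity Σ_i C(r_i, 2) ≥ 133·C(z/133, 2) = z(z − 133)/(2·133), giving z² − 133z − 133·108·107 ≤ 0 and hence z ≤ (1/2)[133 + √(17689 + 4·1536948)] = (1/2)[133 + √6165481] ≈ (1/2)(133 + 2483.0387) = 1308.0193.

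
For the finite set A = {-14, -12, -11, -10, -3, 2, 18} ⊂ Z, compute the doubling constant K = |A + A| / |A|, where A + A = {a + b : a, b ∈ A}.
K = |A + A| / |A| = 25/7

Enumerate A + A = {a + b : a, b ∈ A}. With |A| = 7, there are |A|^2 = 49 ordered sum pairs; collecting distinct values, A + A = {-28, -26, -25, -24, -23, -22, -21, -20, -17, -15, -14, -13, -12, -10, -9, -8, -6, -1, 4, 6, 7, 8, 15, 20, 36}, so |A + A| = 25. Thus K = 25/7. For comparison, the minimum possible |A + A| over all 7-element sets is 2·7 − 1 = 13 (so min K = 13/7), attained only by arithmetic progressions.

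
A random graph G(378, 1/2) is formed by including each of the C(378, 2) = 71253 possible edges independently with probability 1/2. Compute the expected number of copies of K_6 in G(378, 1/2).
E[# K_6] = C(378, 6) · (1/2)^C(6, 2) = 3893141602350 / 2^15 = 1946570801175/16384 ≈ 118809253.001404

For each 6-subset S of vertices (there are C(378, 6) = 3893141602350 such S), let X_S = 1 if S induces a K_6 (all C(6, 2) = 15 edges present). Then P(X_S = 1) = (1/2)^15 = 1/32768. By linearity of expectation, E[# K_6] = C(378, 6) · (1/2)^15 = 3893141602350 / 32768 = 1946570801175/16384 ≈ 118809253.001404.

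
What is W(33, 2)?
W(33, 2) = 33 + 1 = 34

A 2-term AP is any pair of integers, so a monochromatic 2-AP exists iff some colour is used at least twice. With 33 colours, the colouring i ↦ i on {1, ..., 33} uses each colour once, avoiding any monochromatic pair, so W(33, 2) > 33. For {1, ..., 34}, pigeonhole forces two integers of the same colour, which form a monochromatic 2-AP. Hence W(33, 2) = 34.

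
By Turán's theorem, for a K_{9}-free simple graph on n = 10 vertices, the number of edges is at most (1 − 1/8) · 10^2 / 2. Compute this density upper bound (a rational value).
Turán density bound = (7/8) · 10^2/2 = 175/4 ≈ 43.75

Turán's theorem: ex(n, K_{r+1}) is achieved by the complete r-partite Turán graph T(n, r) with parts as balanced as possible, and is at most (1 − 1/r) · n^2/2. For r = 8, n = 10: the density bound is (7/8) · 100/2 = 175/4 ≈ 43.75. The integer-valued extremum is e(T(10, 8)) = 43, which is strictly less than the density bound 175/4 since 8 ∤ 10 (the parts of T(10, 8) cannot all be equal).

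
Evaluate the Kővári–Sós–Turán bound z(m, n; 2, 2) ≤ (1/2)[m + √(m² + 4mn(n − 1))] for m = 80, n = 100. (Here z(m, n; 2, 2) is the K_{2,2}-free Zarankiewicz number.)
z(80, 100; 2, 2) ≤ (1/2)[80 + √(80² + 4·80·100·99)] = (1/2)[80 + √3174400] = 930.8423

Kővári–Sós–Turán: let r_1, ..., r_80 be the row sums and z = Σ r_i the total number of 1s. Each pair of columns can share at most one row with both entries 1 (else a 2×2 all-ones block appears), so Σ_i C(r_i, 2) ≤ C(100, 2) = 4950. By convexity Σ_i C(r_i, 2) ≥ 80·C(z/80, 2) = z(z − 80)/(2·80), giving z² − 80z − 80·100·99 ≤ 0 and hence z ≤ (1/2)[80 + √(6400 + 4·792000)] = (1/2)[80 + √3174400] ≈ (1/2)(80 + 1781.6846) = 930.8423.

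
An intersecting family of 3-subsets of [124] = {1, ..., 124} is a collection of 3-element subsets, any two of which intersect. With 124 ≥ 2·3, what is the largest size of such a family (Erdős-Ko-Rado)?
max |F| = C(123, 2) = 7503

The Erdős-Ko-Rado theorem states: for n ≥ 2k, an intersecting family of k-subsets of an n-element set has size at most C(n − 1, k − 1), with equality for 'star' families {A ⊆ [n] : |A| = k, i ∈ A} (fix an element i). For n = 124, k = 3: C(123, 2) = 7503.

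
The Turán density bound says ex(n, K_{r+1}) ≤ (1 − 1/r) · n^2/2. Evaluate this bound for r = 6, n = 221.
Turán density bound = (5/6) · 221^2/2 = 244205/12 ≈ 20350.4167

Turán's theorem: ex(n, K_{r+1}) is achieved by the complete r-partite Turán graph T(n, r) with parts as balanced as possible, and is at most (1 − 1/r) · n^2/2. For r = 6, n = 221: the density bound is (5/6) · 48841/2 = 244205/12 ≈ 20350.4167. The integer-valued extremum is e(T(221, 6)) = 20350, which is strictly less than the density bound 244205/12 since 6 ∤ 221 (the parts of T(221, 6) cannot all be equal).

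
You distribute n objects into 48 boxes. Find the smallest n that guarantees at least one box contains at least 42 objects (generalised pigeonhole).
n = (42 − 1)·48 + 1 = 1969

By the generalised pigeonhole principle, to guarantee some box contains ≥ r objects we need more than (r − 1) · k objects total. Threshold: n = (r − 1) · k + 1. With r = 42 and k = 48: n = 41 · 48 + 1 = 1968 + 1 = 1969. For n = 1968 = 41 · 48, we can put exactly 41 objects in every box, avoiding 42 in any single one — so 1969 is tight.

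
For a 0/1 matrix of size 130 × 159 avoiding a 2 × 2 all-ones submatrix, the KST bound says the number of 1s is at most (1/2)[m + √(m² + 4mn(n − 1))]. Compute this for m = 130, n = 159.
z(130, 159; 2, 2) ≤ (1/2)[130 + √(130² + 4·130·159·158)] = (1/2)[130 + √13080340] = 1873.3376

Kővári–Sós–Turán: let r_1, ..., r_130 be the row sums and z = Σ r_i the total number of 1s. Each pair of columns can share at most one row with both entries 1 (else a 2×2 all-ones block appears), so Σ_i C(r_i, 2) ≤ C(159, 2) = 12561. By convexity Σ_i C(r_i, 2) ≥ 130·C(z/130, 2) = z(z − 130)/(2·130), giving z² − 130z − 130·159·158 ≤ 0 and hence z ≤ (1/2)[130 + √(16900 + 4·3265860)] = (1/2)[130 + √13080340] ≈ (1/2)(130 + 3616.6753) = 1873.3376.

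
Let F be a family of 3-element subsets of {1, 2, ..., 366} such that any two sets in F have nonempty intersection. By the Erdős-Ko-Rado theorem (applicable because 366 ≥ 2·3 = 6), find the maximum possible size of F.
max |F| = C(365, 2) = 66430

Erdős-Ko-Rado (1961): when n ≥ 2k, max |F| = C(n−1, k−1). The bound is attained by the star {A : i ∈ A} for any fixed i ∈ [n]. Here C(366−1, 3−1) = C(365, 2) = 66430.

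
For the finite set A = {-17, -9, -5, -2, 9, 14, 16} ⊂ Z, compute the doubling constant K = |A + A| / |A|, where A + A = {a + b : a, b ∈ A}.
K = |A + A| / |A| = 27/7

Enumerate A + A = {a + b : a, b ∈ A}. With |A| = 7, there are |A|^2 = 49 ordered sum pairs; collecting distinct values, A + A = {-34, -26, -22, -19, -18, -14, -11, -10, -8, -7, -4, -3, -1, 0, 4, 5, 7, 9, 11, 12, 14, 18, 23, 25, 28, 30, 32}, so |A + A| = 27. Thus K = 27/7. For comparison, the minimum possible |A + A| over all 7-element sets is 2·7 − 1 = 13 (so min K = 13/7), attained only by arithmetic progressions.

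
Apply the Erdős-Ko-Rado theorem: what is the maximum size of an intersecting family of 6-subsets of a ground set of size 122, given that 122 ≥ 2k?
max |F| = C(121, 5) = 198792594

Erdős-Ko-Rado (1961): when n ≥ 2k, max |F| = C(n−1, k−1). The bound is attained by the star {A : i ∈ A} for any fixed i ∈ [n]. Here C(122−1, 6−1) = C(121, 5) = 198792594.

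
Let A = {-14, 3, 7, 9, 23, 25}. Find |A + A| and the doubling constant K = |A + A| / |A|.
K = |A + A| / |A| = 20/6 = 10/3

Enumerate A + A = {a + b : a, b ∈ A}. With |A| = 6, there are |A|^2 = 36 ordered sum pairs; collecting distinct values, A + A = {-28, -11, -7, -5, 6, 9, 10, 11, 12, 14, 16, 18, 26, 28, 30, 32, 34, 46, 48, 50}, so |A + A| = 20. Thus K = 20/6 = 10/3. For comparison, the minimum possible |A + A| over all 6-element sets is 2·6 − 1 = 11 (so min K = 11/6), attained only by arithmetic progressions.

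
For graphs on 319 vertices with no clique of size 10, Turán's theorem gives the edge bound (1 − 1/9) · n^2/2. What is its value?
Turán density bound = (8/9) · 319^2/2 = 407044/9 ≈ 45227.1111

Turán's theorem: ex(n, K_{r+1}) is achieved by the complete r-partite Turán graph T(n, r) with parts as balanced as possible, and is at most (1 − 1/r) · n^2/2. For r = 9, n = 319: the density bound is (8/9) · 101761/2 = 407044/9 ≈ 45227.1111. The integer-valued extremum is e(T(319, 9)) = 45226, which is strictly less than the density bound 407044/9 since 9 ∤ 319 (the parts of T(319, 9) cannot all be equal).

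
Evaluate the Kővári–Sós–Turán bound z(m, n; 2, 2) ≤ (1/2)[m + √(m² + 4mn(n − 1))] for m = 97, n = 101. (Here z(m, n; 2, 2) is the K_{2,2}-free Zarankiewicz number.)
z(97, 101; 2, 2) ≤ (1/2)[97 + √(97² + 4·97·101·100)] = (1/2)[97 + √3928209] = 1039.4855

Kővári–Sós–Turán: let r_1, ..., r_97 be the row sums and z = Σ r_i the total number of 1s. Each pair of columns can share at most one row with both entries 1 (else a 2×2 all-ones block appears), so Σ_i C(r_i, 2) ≤ C(101, 2) = 5050. By convexity Σ_i C(r_i, 2) ≥ 97·C(z/97, 2) = z(z − 97)/(2·97), giving z² − 97z − 97·101·100 ≤ 0 and hence z ≤ (1/2)[97 + √(9409 + 4·979700)] = (1/2)[97 + √3928209] ≈ (1/2)(97 + 1981.971) = 1039.4855.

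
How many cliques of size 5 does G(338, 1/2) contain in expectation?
E[# K_5] = C(338, 5) · (1/2)^C(5, 2) = 35685838552 / 2^10 = 4460729819/128 = 34849451.7109375

For each 5-subset S of vertices (there are C(338, 5) = 35685838552 such S), let X_S = 1 if S induces a K_5 (all C(5, 2) = 10 edges present). Then P(X_S = 1) = (1/2)^10 = 1/1024. By linearity of expectation, E[# K_5] = C(338, 5) · (1/2)^10 = 35685838552 / 1024 = 4460729819/128 = 34849451.7109375.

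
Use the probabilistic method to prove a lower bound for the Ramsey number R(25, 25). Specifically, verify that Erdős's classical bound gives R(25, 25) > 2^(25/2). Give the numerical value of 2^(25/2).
2^(25/2) = 5792.6188; so R(25, 25) > 5792.6188

Colour each edge of K_n uniformly at random with red/blue. The expected number of monochromatic K_25 is C(n, 25) · 2 · 2^(−C(25,2)). If C(n, 25) · 2^(1 − C(25,2)) < 1, then with positive probability no monochromatic K_25 exists, so R(25, 25) > n. The standard estimate C(n, 25) ≤ n^25/25! shows this inequality holds whenever n ≤ 2^(25/2) (since 25! · 2^(C(25,2) − 1) > 2^(25^2/2) ≥ n^25). Hence R(25, 25) > 2^(25/2) = 5792.6188.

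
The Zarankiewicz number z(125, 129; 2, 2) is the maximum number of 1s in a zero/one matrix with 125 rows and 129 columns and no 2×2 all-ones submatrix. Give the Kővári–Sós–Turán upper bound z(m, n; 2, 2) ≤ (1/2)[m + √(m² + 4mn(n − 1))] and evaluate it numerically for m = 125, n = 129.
z(125, 129; 2, 2) ≤ (1/2)[125 + √(125² + 4·125·129·128)] = (1/2)[125 + √8271625] = 1500.5216

Kővári–Sós–Turán: let r_1, ..., r_125 be the row sums and z = Σ r_i the total number of 1s. Each pair of columns can share at most one row with both entries 1 (else a 2×2 all-ones block appears), so Σ_i C(r_i, 2) ≤ C(129, 2) = 8256. By convexity Σ_i C(r_i, 2) ≥ 125·C(z/125, 2) = z(z − 125)/(2·125), giving z² − 125z − 125·129·128 ≤ 0 and hence z ≤ (1/2)[125 + √(15625 + 4·2064000)] = (1/2)[125 + √8271625] ≈ (1/2)(125 + 2876.0433) = 1500.5216.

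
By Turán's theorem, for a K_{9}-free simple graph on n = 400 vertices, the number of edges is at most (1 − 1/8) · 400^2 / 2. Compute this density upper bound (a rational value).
Turán density bound = (7/8) · 400^2/2 = 70000

Turán's theorem: ex(n, K_{r+1}) is achieved by the complete r-partite Turán graph T(n, r) with parts as balanced as possible, and is at most (1 − 1/r) · n^2/2. For r = 8, n = 400: the density bound is (7/8) · 160000/2 = 70000. Since 8 ∣ 400, the Turán graph T(400, 8) has parts of equal size 50, and its edge count e(T(400, 8)) = 70000 attains the density bound exactly.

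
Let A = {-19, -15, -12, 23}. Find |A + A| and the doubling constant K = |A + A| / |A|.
K = |A + A| / |A| = 10/4 = 5/2

Enumerate A + A = {a + b : a, b ∈ A}. With |A| = 4, there are |A|^2 = 16 ordered sum pairs; collecting distinct values, A + A = {-38, -34, -31, -30, -27, -24, 4, 8, 11, 46}, so |A + A| = 10. Thus K = 10/4 = 5/2. For comparison, the minimum possible |A + A| over all 4-element sets is 2·4 − 1 = 7 (so min K = 7/4), attained only by arithmetic progressions.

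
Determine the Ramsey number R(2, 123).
R(2, 123) = 123

R(2, k) = k for all k ≥ 2: in a 2-colouring of K_k, either some edge is red (a red K_2) or all edges are blue (a blue K_k). And K_{122} coloured all-blue has no blue K_123, so R(2, 123) > 122. Hence R(2, 123) = 123.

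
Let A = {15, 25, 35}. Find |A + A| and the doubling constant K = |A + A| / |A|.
K = |A + A| / |A| = 5/3

Enumerate A + A = {a + b : a, b ∈ A}. With |A| = 3, there are |A|^2 = 9 ordered sum pairs; collecting distinct values, A + A = {30, 40, 50, 60, 70}, so |A + A| = 5. Thus K = 5/3. Here |A + A| = 2|A| − 1 = 5, the minimum possible — so K = 5/3 is minimal, which holds iff A is an arithmetic progression.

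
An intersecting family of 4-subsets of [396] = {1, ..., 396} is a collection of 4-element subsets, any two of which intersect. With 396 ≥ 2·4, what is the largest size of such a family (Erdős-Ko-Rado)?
max |F| = C(395, 3) = 10193765

The Erdős-Ko-Rado theorem states: for n ≥ 2k, an intersecting family of k-subsets of an n-element set has size at most C(n − 1, k − 1), with equality for 'star' families {A ⊆ [n] : |A| = k, i ∈ A} (fix an element i). For n = 396, k = 4: C(395, 3) = 10193765.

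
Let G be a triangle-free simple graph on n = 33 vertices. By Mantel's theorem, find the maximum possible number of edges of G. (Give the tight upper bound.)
ex(33, K_3) = ⌊33^2/4⌋ = 272

Mantel (1907): a triangle-free graph on n vertices has at most ⌊n^2/4⌋ edges, with equality for the complete bipartite graph K_{⌊n/2⌋, ⌈n/2⌉}. For n = 33: ⌊33^2/4⌋ = ⌊1089/4⌋ = 272. The extremal graph is K_{16, 17}, which has 16·17 = 272 edges.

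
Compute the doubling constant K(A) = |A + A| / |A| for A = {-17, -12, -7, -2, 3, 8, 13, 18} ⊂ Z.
K = |A + A| / |A| = 15/8

Enumerate A + A = {a + b : a, b ∈ A}. With |A| = 8, there are |A|^2 = 64 ordered sum pairs; collecting distinct values, A + A = {-34, -29, -24, -19, -14, -9, -4, 1, 6, 11, 16, 21, 26, 31, 36}, so |A + A| = 15. Thus K = 15/8. Here |A + A| = 2|A| − 1 = 15, the minimum possible — so K = 15/8 is minimal, which holds iff A is an arithmetic progression.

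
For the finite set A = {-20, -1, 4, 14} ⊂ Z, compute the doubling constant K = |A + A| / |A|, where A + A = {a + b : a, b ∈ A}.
K = |A + A| / |A| = 10/4 = 5/2

Enumerate A + A = {a + b : a, b ∈ A}. With |A| = 4, there are |A|^2 = 16 ordered sum pairs; collecting distinct values, A + A = {-40, -21, -16, -6, -2, 3, 8, 13, 18, 28}, so |A + A| = 10. Thus K = 10/4 = 5/2. For comparison, the minimum possible |A + A| over all 4-element sets is 2·4 − 1 = 7 (so min K = 7/4), attained only by arithmetic progressions.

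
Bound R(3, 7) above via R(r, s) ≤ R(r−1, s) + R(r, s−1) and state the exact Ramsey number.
R(3, 7) ≤ R(2, 7) + R(3, 6) = 7 + 18 = 25; exact value R(3, 7) = 23.

The Erdős–Szekeres recurrence R(r, s) ≤ R(r−1, s) + R(r, s−1) applied to (r, s) = (3, 7) gives
  R(3, 7) ≤ R(2, 7) + R(3, 6) = 7 + 18 = 25.
(Recall R(2, k) = k and R is symmetric.) The recurrence is not tight here (it gives 25, but the exact value is R(3, 7) = 23); the tight upper bound requires a sharper argument than the simple recurrence, combined with a lower-bound construction on K_{22}.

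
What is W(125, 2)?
W(125, 2) = 125 + 1 = 126

A 2-term AP is any pair of integers, so a monochromatic 2-AP exists iff some colour is used at least twice. With 125 colours, the colouring i ↦ i on {1, ..., 125} uses each colour once, avoiding any monochromatic pair, so W(125, 2) > 125. For {1, ..., 126}, pigeonhole forces two integers of the same colour, which form a monochromatic 2-AP. Hence W(125, 2) = 126.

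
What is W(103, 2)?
W(103, 2) = 103 + 1 = 104

A 2-term AP is any pair of integers, so a monochromatic 2-AP exists iff some colour is used at least twice. With 103 colours, the colouring i ↦ i on {1, ..., 103} uses each colour once, avoiding any monochromatic pair, so W(103, 2) > 103. For {1, ..., 104}, pigeonhole forces two integers of the same colour, which form a monochromatic 2-AP. Hence W(103, 2) = 104.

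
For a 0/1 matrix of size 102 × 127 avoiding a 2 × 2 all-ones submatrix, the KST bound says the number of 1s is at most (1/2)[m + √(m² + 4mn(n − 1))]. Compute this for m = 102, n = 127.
z(102, 127; 2, 2) ≤ (1/2)[102 + √(102² + 4·102·127·126)] = (1/2)[102 + √6539220] = 1329.5949

Kővári–Sós–Turán: let r_1, ..., r_102 be the row sums and z = Σ r_i the total number of 1s. Each pair of columns can share at most one row with both entries 1 (else a 2×2 all-ones block appears), so Σ_i C(r_i, 2) ≤ C(127, 2) = 8001. By convexity Σ_i C(r_i, 2) ≥ 102·C(z/102, 2) = z(z − 102)/(2·102), giving z² − 102z − 102·127·126 ≤ 0 and hence z ≤ (1/2)[102 + √(10404 + 4·1632204)] = (1/2)[102 + √6539220] ≈ (1/2)(102 + 2557.1899) = 1329.5949.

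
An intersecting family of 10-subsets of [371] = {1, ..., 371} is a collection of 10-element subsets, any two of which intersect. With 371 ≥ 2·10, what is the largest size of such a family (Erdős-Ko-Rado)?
max |F| = C(370, 9) = 324690415813280660

The Erdős-Ko-Rado theorem states: for n ≥ 2k, an intersecting family of k-subsets of an n-element set has size at most C(n − 1, k − 1), with equality for 'star' families {A ⊆ [n] : |A| = k, i ∈ A} (fix an element i). For n = 371, k = 10: C(370, 9) = 324690415813280660.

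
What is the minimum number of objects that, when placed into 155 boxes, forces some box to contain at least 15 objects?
n = (15 − 1)·155 + 1 = 2171

By the generalised pigeonhole principle, to guarantee some box contains ≥ r objects we need more than (r − 1) · k objects total. Threshold: n = (r − 1) · k + 1. With r = 15 and k = 155: n = 14 · 155 + 1 = 2170 + 1 = 2171. For n = 2170 = 14 · 155, we can put exactly 14 objects in every box, avoiding 15 in any single one — so 2171 is tight.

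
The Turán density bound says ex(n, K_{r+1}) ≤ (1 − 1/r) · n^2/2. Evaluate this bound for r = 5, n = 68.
Turán density bound = (4/5) · 68^2/2 = 9248/5 ≈ 1849.6

Turán's theorem: ex(n, K_{r+1}) is achieved by the complete r-partite Turán graph T(n, r) with parts as balanced as possible, and is at most (1 − 1/r) · n^2/2. For r = 5, n = 68: the density bound is (4/5) · 4624/2 = 9248/5 ≈ 1849.6. The integer-valued extremum is e(T(68, 5)) = 1849, which is strictly less than the density bound 9248/5 since 5 ∤ 68 (the parts of T(68, 5) cannot all be equal).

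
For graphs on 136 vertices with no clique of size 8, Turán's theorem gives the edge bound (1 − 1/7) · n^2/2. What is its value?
Turán density bound = (6/7) · 136^2/2 = 55488/7 ≈ 7926.8571

Turán's theorem: ex(n, K_{r+1}) is achieved by the complete r-partite Turán graph T(n, r) with parts as balanced as possible, and is at most (1 − 1/r) · n^2/2. For r = 7, n = 136: the density bound is (6/7) · 18496/2 = 55488/7 ≈ 7926.8571. The integer-valued extremum is e(T(136, 7)) = 7926, which is strictly less than the density bound 55488/7 since 7 ∤ 136 (the parts of T(136, 7) cannot all be equal).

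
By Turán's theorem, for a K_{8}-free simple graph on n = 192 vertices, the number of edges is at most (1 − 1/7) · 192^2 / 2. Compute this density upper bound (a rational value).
Turán density bound = (6/7) · 192^2/2 = 110592/7 ≈ 15798.8571

Turán's theorem: ex(n, K_{r+1}) is achieved by the complete r-partite Turán graph T(n, r) with parts as balanced as possible, and is at most (1 − 1/r) · n^2/2. For r = 7, n = 192: the density bound is (6/7) · 36864/2 = 110592/7 ≈ 15798.8571. The integer-valued extremum is e(T(192, 7)) = 15798, which is strictly less than the density bound 110592/7 since 7 ∤ 192 (the parts of T(192, 7) cannot all be equal).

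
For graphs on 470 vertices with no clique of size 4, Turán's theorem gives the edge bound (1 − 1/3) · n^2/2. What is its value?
Turán density bound = (2/3) · 470^2/2 = 220900/3 ≈ 73633.3333

Turán's theorem: ex(n, K_{r+1}) is achieved by the complete r-partite Turán graph T(n, r) with parts as balanced as possible, and is at most (1 − 1/r) · n^2/2. For r = 3, n = 470: the density bound is (2/3) · 220900/2 = 220900/3 ≈ 73633.3333. The integer-valued extremum is e(T(470, 3)) = 73633, which is strictly less than the density bound 220900/3 since 3 ∤ 470 (the parts of T(470, 3) cannot all be equal).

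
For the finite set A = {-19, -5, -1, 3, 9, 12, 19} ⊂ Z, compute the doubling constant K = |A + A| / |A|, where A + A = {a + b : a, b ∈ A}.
K = |A + A| / |A| = 25/7

Enumerate A + A = {a + b : a, b ∈ A}. With |A| = 7, there are |A|^2 = 49 ordered sum pairs; collecting distinct values, A + A = {-38, -24, -20, -16, -10, -7, -6, -2, 0, 2, 4, 6, 7, 8, 11, 12, 14, 15, 18, 21, 22, 24, 28, 31, 38}, so |A + A| = 25. Thus K = 25/7. For comparison, the minimum possible |A + A| over all 7-element sets is 2·7 − 1 = 13 (so min K = 13/7), attained only by arithmetic progressions.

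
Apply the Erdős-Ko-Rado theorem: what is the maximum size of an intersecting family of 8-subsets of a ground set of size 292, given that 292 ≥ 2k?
max |F| = C(291, 7) = 32601949534440

Erdős-Ko-Rado (1961): when n ≥ 2k, max |F| = C(n−1, k−1). The bound is attained by the star {A : i ∈ A} for any fixed i ∈ [n]. Here C(292−1, 8−1) = C(291, 7) = 32601949534440.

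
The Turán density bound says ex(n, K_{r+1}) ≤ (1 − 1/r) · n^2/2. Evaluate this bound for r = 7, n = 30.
Turán density bound = (6/7) · 30^2/2 = 2700/7 ≈ 385.7143

Turán's theorem: ex(n, K_{r+1}) is achieved by the complete r-partite Turán graph T(n, r) with parts as balanced as possible, and is at most (1 − 1/r) · n^2/2. For r = 7, n = 30: the density bound is (6/7) · 900/2 = 2700/7 ≈ 385.7143. The integer-valued extremum is e(T(30, 7)) = 385, which is strictly less than the density bound 2700/7 since 7 ∤ 30 (the parts of T(30, 7) cannot all be equal).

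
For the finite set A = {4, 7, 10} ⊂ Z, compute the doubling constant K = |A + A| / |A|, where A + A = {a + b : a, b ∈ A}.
K = |A + A| / |A| = 5/3

Enumerate A + A = {a + b : a, b ∈ A}. With |A| = 3, there are |A|^2 = 9 ordered sum pairs; collecting distinct values, A + A = {8, 11, 14, 17, 20}, so |A + A| = 5. Thus K = 5/3. Here |A + A| = 2|A| − 1 = 5, the minimum possible — so K = 5/3 is minimal, which holds iff A is an arithmetic progression.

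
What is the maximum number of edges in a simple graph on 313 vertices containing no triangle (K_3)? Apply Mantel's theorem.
ex(313, K_3) = ⌊313^2/4⌋ = 24492

Mantel (1907): a triangle-free graph on n vertices has at most ⌊n^2/4⌋ edges, with equality for the complete bipartite graph K_{⌊n/2⌋, ⌈n/2⌉}. For n = 313: ⌊313^2/4⌋ = ⌊97969/4⌋ = 24492. The extremal graph is K_{156, 157}, which has 156·157 = 24492 edges.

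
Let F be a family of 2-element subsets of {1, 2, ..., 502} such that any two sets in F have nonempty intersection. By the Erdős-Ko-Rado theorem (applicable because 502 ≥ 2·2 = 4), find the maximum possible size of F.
max |F| = C(501, 1) = 501

Erdős-Ko-Rado (1961): when n ≥ 2k, max |F| = C(n−1, k−1). The bound is attained by the star {A : i ∈ A} for any fixed i ∈ [n]. Here C(502−1, 2−1) = C(501, 1) = 501.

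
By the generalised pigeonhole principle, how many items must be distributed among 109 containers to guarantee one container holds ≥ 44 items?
n = (44 − 1)·109 + 1 = 4688

By the generalised pigeonhole principle, to guarantee some box contains ≥ r objects we need more than (r − 1) · k objects total. Threshold: n = (r − 1) · k + 1. With r = 44 and k = 109: n = 43 · 109 + 1 = 4687 + 1 = 4688. For n = 4687 = 43 · 109, we can put exactly 43 objects in every box, avoiding 44 in any single one — so 4688 is tight.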